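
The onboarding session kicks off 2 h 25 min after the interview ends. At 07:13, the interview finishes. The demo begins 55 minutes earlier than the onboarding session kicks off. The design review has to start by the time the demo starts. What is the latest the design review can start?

The onboarding session starts at 07:13 + 145 min = 09:38.
The demo starts at 09:38 − 55 min = 08:43.
The design review is bounded by the demo, so the latest it can start is 08:43.

08:43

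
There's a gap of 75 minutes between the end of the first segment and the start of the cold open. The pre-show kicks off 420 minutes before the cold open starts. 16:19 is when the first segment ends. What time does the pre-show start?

The cold open starts at 16:19 + 75 min = 17:34.
The pre-show starts at 17:34 − 420 min = 10:34.

10:34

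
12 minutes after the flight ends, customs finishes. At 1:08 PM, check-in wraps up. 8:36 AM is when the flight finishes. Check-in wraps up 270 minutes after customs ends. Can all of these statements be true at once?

Customs ends at 8:36 AM + 12 min = 8:48 AM.
Check-in ends at 8:48 AM + 270 min = 1:18 PM.
But check-in is also said to end at 1:08 PM — a 10-minute conflict.

No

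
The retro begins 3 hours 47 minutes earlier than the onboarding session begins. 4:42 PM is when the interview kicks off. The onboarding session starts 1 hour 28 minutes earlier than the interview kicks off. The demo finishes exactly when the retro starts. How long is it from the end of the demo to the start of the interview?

The onboarding session starts at 4:42 PM − 88 min = 3:14 PM.
The retro starts at 3:14 PM − 227 min = 11:27 AM.
So the demo ends at 11:27 AM.
From 11:27 AM to 4:42 PM is 5 h 15 min.

5 h 15 min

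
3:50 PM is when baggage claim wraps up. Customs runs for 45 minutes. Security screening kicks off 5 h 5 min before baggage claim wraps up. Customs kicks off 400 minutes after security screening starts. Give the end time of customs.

Security screening starts at 3:50 PM − 305 min = 10:45 AM.
Customs starts at 10:45 AM + 400 min = 5:25 PM.
Customs ends at 5:25 PM + 45 min = 6:10 PM.

6:10 PM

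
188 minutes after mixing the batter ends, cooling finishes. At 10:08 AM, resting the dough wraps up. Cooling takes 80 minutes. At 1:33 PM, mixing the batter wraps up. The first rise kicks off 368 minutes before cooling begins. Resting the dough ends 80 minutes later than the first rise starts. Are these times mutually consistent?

No

Cooling ends at 1:33 PM + 188 min = 4:41 PM.
Cooling starts at 4:41 PM − 80 min = 3:21 PM.
The first rise starts at 3:21 PM − 368 min = 9:13 AM.
Resting the dough ends at 9:13 AM + 80 min = 10:33 AM.
But resting the dough is also said to end at 10:08 AM — a 25-minute conflict.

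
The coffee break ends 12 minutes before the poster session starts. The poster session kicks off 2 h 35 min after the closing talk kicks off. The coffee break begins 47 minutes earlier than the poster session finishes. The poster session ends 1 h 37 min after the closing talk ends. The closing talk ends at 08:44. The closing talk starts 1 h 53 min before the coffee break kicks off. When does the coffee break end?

10:04

The poster session ends at 08:44 + 97 min = 10:21.
The coffee break starts at 10:21 − 47 min = 09:34.
The closing talk starts at 09:34 − 113 min = 07:41.
The poster session starts at 07:41 + 155 min = 10:16.
The coffee break ends at 10:16 − 12 min = 10:04.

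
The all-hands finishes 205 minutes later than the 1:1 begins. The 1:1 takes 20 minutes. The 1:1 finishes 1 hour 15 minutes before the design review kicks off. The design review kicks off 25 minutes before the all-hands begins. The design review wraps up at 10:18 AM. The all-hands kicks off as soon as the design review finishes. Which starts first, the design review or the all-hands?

the design review

The all-hands starts at 10:18 AM.
The design review starts at 10:18 AM − 25 min = 9:53 AM.
The design review starts at 9:53 AM and the all-hands starts at 10:18 AM, so the design review is first.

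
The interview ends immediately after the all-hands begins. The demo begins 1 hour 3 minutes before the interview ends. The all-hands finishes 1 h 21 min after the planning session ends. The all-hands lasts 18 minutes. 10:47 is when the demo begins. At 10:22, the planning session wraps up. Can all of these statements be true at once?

The all-hands ends at 10:22 + 81 min = 11:43.
The all-hands starts at 11:43 − 18 min = 11:25.
So the interview ends at 11:25.
The demo starts at 11:25 − 63 min = 10:22.
But the demo is also said to start at 10:47 — a 25-minute conflict.

No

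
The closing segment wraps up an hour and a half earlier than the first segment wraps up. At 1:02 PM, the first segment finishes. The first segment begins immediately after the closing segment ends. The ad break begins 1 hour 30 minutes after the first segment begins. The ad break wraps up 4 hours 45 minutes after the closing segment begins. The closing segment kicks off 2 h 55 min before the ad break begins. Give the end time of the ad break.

2:52 PM

The closing segment ends at 1:02 PM − 90 min = 11:32 AM.
So the first segment starts at 11:32 AM.
The ad break starts at 11:32 AM + 90 min = 1:02 PM.
The closing segment starts at 1:02 PM − 175 min = 10:07 AM.
The ad break ends at 10:07 AM + 285 min = 2:52 PM.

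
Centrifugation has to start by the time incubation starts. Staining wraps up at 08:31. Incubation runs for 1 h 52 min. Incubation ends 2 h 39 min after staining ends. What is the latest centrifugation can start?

09:18

Incubation ends at 08:31 + 159 min = 11:10.
Incubation starts at 11:10 − 112 min = 09:18.
Centrifugation is bounded by incubation, so the latest it can start is 09:18.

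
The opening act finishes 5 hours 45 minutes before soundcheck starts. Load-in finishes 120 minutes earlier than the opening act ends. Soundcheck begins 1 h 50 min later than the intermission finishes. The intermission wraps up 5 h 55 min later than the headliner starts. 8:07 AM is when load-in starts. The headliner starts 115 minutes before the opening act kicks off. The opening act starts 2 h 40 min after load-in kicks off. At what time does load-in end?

The opening act starts at 8:07 AM + 160 min = 10:47 AM.
The headliner starts at 10:47 AM − 115 min = 8:52 AM.
The intermission ends at 8:52 AM + 355 min = 2:47 PM.
Soundcheck starts at 2:47 PM + 110 min = 4:37 PM.
The opening act ends at 4:37 PM − 345 min = 10:52 AM.
Load-in ends at 10:52 AM − 120 min = 8:52 AM.

8:52 AM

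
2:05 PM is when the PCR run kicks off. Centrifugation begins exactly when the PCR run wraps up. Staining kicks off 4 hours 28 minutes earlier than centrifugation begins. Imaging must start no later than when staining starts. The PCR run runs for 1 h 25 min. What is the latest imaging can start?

11:02 AM

The PCR run ends at 2:05 PM + 85 min = 3:30 PM.
So centrifugation starts at 3:30 PM.
Staining starts at 3:30 PM − 268 min = 11:02 AM.
Imaging is bounded by staining, so the latest it can start is 11:02 AM.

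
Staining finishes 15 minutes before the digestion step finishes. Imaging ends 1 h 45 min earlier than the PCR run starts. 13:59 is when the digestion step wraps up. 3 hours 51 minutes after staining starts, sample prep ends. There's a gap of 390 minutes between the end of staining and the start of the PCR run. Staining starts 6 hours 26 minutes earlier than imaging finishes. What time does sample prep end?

15:54

Staining ends at 13:59 − 15 min = 13:44.
The PCR run starts at 13:44 + 390 min = 20:14.
Imaging ends at 20:14 − 105 min = 18:29.
Staining starts at 18:29 − 386 min = 12:03.
Sample prep ends at 12:03 + 231 min = 15:54.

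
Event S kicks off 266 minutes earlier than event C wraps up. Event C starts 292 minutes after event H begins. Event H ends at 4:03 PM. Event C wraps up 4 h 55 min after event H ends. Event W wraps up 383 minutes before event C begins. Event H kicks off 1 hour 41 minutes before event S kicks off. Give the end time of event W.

Event C ends at 4:03 PM + 295 min = 8:58 PM.
Event S starts at 8:58 PM − 266 min = 4:32 PM.
Event H starts at 4:32 PM − 101 min = 2:51 PM.
Event C starts at 2:51 PM + 292 min = 7:43 PM.
Event W ends at 7:43 PM − 383 min = 1:20 PM.

1:20 PM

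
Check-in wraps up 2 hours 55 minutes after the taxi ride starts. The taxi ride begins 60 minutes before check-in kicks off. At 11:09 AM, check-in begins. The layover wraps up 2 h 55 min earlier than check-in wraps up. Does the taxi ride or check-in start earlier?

The taxi ride starts at 11:09 AM − 60 min = 10:09 AM.
The taxi ride starts at 10:09 AM and check-in starts at 11:09 AM, so the taxi ride is first.

the taxi ride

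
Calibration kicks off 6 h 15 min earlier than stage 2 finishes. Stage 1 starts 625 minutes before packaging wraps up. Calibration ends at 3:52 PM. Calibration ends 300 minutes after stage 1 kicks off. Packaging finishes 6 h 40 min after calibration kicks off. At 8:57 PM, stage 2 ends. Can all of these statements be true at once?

Calibration starts at 8:57 PM − 375 min = 2:42 PM.
Packaging ends at 2:42 PM + 400 min = 9:22 PM.
Stage 1 starts at 9:22 PM − 625 min = 10:57 AM.
Calibration ends at 10:57 AM + 300 min = 3:57 PM.
But calibration is also said to end at 3:52 PM — a 5-minute conflict.

No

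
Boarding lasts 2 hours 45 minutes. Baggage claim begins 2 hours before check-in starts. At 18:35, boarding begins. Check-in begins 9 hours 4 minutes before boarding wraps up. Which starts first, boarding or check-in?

check-in

Boarding ends at 18:35 + 165 min = 21:20.
Check-in starts at 21:20 − 544 min = 12:16.
Boarding starts at 18:35 and check-in starts at 12:16, so check-in is first.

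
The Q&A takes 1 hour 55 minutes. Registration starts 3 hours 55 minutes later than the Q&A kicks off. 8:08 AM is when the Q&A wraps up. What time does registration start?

10:08 AM

The Q&A starts at 8:08 AM − 115 min = 6:13 AM.
Registration starts at 6:13 AM + 235 min = 10:08 AM.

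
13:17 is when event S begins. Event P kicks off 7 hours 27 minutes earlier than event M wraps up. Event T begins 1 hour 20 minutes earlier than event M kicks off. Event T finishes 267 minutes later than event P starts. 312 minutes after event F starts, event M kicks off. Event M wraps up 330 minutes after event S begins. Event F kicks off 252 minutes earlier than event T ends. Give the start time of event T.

15:27

Event M ends at 13:17 + 330 min = 18:47.
Event P starts at 18:47 − 447 min = 11:20.
Event T ends at 11:20 + 267 min = 15:47.
Event F starts at 15:47 − 252 min = 11:35.
Event M starts at 11:35 + 312 min = 16:47.
Event T starts at 16:47 − 80 min = 15:27.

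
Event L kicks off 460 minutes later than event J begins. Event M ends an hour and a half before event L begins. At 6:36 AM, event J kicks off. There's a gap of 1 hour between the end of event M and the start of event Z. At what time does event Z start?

1:46 PM

Event L starts at 6:36 AM + 460 min = 2:16 PM.
Event M ends at 2:16 PM − 90 min = 12:46 PM.
Event Z starts at 12:46 PM + 60 min = 1:46 PM.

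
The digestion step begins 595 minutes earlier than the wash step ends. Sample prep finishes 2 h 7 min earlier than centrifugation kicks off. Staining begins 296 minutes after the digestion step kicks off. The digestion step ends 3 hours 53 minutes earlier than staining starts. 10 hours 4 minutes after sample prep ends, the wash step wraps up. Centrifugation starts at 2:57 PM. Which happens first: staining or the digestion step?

Sample prep ends at 2:57 PM − 127 min = 12:50 PM.
The wash step ends at 12:50 PM + 604 min = 10:54 PM.
The digestion step starts at 10:54 PM − 595 min = 12:59 PM.
Staining starts at 12:59 PM + 296 min = 5:55 PM.
Staining starts at 5:55 PM and the digestion step starts at 12:59 PM, so the digestion step is first.

the digestion step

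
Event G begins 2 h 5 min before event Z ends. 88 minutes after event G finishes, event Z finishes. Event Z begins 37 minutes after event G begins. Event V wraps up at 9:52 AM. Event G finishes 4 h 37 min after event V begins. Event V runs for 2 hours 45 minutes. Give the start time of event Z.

Event V starts at 9:52 AM − 165 min = 7:07 AM.
Event G ends at 7:07 AM + 277 min = 11:44 AM.
Event Z ends at 11:44 AM + 88 min = 1:12 PM.
Event G starts at 1:12 PM − 125 min = 11:07 AM.
Event Z starts at 11:07 AM + 37 min = 11:44 AM.

11:44 AM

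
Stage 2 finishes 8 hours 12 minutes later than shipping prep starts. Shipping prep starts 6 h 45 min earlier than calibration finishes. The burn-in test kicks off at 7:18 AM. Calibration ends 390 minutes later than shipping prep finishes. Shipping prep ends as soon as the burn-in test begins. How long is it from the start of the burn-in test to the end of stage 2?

Shipping prep ends at 7:18 AM.
Calibration ends at 7:18 AM + 390 min = 1:48 PM.
Shipping prep starts at 1:48 PM − 405 min = 7:03 AM.
Stage 2 ends at 7:03 AM + 492 min = 3:15 PM.
From 7:18 AM to 3:15 PM is 7 hours 57 minutes.

7 hours 57 minutes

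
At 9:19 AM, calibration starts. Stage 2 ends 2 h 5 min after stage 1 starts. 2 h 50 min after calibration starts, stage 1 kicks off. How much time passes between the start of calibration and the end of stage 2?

4 hours 55 minutes

Stage 1 starts at 9:19 AM + 170 min = 12:09 PM.
Stage 2 ends at 12:09 PM + 125 min = 2:14 PM.
From 9:19 AM to 2:14 PM is 4 hours 55 minutes.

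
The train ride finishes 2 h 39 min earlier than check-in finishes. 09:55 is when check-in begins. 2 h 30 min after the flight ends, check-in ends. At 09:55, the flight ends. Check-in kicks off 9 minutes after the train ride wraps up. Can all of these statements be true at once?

Yes

Check-in ends at 09:55 + 150 min = 12:25.
The train ride ends at 12:25 − 159 min = 09:46.
Check-in starts at 09:46 + 9 min = 09:55.
That matches the stated 09:55, so the schedule is consistent.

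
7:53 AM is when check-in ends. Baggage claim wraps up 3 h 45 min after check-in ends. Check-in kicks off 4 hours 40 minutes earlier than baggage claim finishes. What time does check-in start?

6:58 AM

Baggage claim ends at 7:53 AM + 225 min = 11:38 AM.
Check-in starts at 11:38 AM − 280 min = 6:58 AM.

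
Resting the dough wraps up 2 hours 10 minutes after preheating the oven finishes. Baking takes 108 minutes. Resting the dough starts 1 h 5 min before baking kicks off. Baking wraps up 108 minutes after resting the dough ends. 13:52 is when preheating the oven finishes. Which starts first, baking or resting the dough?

resting the dough

Resting the dough ends at 13:52 + 130 min = 16:02.
Baking ends at 16:02 + 108 min = 17:50.
Baking starts at 17:50 − 108 min = 16:02.
Resting the dough starts at 16:02 − 65 min = 14:57.
Baking starts at 16:02 and resting the dough starts at 14:57, so resting the dough is first.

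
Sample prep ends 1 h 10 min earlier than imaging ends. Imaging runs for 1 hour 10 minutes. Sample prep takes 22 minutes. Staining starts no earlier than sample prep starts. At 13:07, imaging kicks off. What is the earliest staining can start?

12:45

Imaging ends at 13:07 + 70 min = 14:17.
Sample prep ends at 14:17 − 70 min = 13:07.
Sample prep starts at 13:07 − 22 min = 12:45.
Staining is bounded by sample prep, so the earliest it can start is 12:45.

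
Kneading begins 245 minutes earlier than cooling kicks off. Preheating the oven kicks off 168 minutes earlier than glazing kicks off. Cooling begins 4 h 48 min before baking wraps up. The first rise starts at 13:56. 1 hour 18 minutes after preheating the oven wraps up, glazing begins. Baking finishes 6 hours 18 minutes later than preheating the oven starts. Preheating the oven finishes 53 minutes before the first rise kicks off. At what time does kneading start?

Preheating the oven ends at 13:56 − 53 min = 13:03.
Glazing starts at 13:03 + 78 min = 14:21.
Preheating the oven starts at 14:21 − 168 min = 11:33.
Baking ends at 11:33 + 378 min = 17:51.
Cooling starts at 17:51 − 288 min = 13:03.
Kneading starts at 13:03 − 245 min = 08:58.

08:58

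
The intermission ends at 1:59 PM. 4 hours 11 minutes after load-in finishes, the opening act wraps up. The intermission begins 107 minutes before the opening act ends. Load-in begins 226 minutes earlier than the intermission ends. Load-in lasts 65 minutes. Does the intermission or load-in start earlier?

Load-in starts at 1:59 PM − 226 min = 10:13 AM.
Load-in ends at 10:13 AM + 65 min = 11:18 AM.
The opening act ends at 11:18 AM + 251 min = 3:29 PM.
The intermission starts at 3:29 PM − 107 min = 1:42 PM.
The intermission starts at 1:42 PM and load-in starts at 10:13 AM, so load-in is first.

load-in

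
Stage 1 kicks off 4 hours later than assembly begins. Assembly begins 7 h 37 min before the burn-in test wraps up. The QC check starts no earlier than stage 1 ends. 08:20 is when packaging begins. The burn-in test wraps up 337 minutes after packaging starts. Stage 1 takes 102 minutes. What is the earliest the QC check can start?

12:02

The burn-in test ends at 08:20 + 337 min = 13:57.
Assembly starts at 13:57 − 457 min = 06:20.
Stage 1 starts at 06:20 + 240 min = 10:20.
Stage 1 ends at 10:20 + 102 min = 12:02.
The QC check is bounded by stage 1, so the earliest it can start is 12:02.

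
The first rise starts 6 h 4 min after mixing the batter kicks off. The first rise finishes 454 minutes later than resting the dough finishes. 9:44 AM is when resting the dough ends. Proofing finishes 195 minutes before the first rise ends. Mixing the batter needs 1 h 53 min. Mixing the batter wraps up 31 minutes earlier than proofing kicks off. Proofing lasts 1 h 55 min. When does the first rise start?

The first rise ends at 9:44 AM + 454 min = 5:18 PM.
Proofing ends at 5:18 PM − 195 min = 2:03 PM.
Proofing starts at 2:03 PM − 115 min = 12:08 PM.
Mixing the batter ends at 12:08 PM − 31 min = 11:37 AM.
Mixing the batter starts at 11:37 AM − 113 min = 9:44 AM.
The first rise starts at 9:44 AM + 364 min = 3:48 PM.

3:48 PM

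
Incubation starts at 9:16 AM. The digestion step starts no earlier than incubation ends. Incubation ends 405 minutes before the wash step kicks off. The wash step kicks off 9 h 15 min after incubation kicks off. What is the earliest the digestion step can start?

The wash step starts at 9:16 AM + 555 min = 6:31 PM.
Incubation ends at 6:31 PM − 405 min = 11:46 AM.
The digestion step is bounded by incubation, so the earliest it can start is 11:46 AM.

11:46 AM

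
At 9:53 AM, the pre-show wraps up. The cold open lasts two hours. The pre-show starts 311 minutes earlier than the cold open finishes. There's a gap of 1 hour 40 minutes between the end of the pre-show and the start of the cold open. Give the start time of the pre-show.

8:22 AM

The cold open starts at 9:53 AM + 100 min = 11:33 AM.
The cold open ends at 11:33 AM + 120 min = 1:33 PM.
The pre-show starts at 1:33 PM − 311 min = 8:22 AM.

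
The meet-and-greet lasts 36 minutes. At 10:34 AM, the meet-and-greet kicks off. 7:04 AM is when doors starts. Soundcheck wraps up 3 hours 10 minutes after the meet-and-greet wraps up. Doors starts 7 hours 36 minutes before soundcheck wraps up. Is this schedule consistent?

No

The meet-and-greet ends at 10:34 AM + 36 min = 11:10 AM.
Soundcheck ends at 11:10 AM + 190 min = 2:20 PM.
Doors starts at 2:20 PM − 456 min = 6:44 AM.
But doors is also said to start at 7:04 AM — a 20-minute conflict.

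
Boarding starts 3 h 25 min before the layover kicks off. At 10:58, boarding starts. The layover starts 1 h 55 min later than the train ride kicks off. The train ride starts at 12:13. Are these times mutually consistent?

The layover starts at 12:13 + 115 min = 14:08.
Boarding starts at 14:08 − 205 min = 10:43.
But boarding is also said to start at 10:58 — a 15-minute conflict.

No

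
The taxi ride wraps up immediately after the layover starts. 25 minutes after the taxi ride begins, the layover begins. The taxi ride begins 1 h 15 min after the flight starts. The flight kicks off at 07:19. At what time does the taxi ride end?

08:59

The taxi ride starts at 07:19 + 75 min = 08:34.
The layover starts at 08:34 + 25 min = 08:59.
So the taxi ride ends at 08:59.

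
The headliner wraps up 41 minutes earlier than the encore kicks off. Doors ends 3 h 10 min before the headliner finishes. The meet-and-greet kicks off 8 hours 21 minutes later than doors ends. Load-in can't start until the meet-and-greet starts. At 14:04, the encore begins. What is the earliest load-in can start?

The headliner ends at 14:04 − 41 min = 13:23.
Doors ends at 13:23 − 190 min = 10:13.
The meet-and-greet starts at 10:13 + 501 min = 18:34.
Load-in is bounded by the meet-and-greet, so the earliest it can start is 18:34.

18:34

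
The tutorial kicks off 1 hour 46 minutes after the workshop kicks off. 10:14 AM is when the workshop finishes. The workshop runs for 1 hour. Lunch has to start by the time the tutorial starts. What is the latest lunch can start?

11:00 AM

The workshop starts at 10:14 AM − 60 min = 9:14 AM.
The tutorial starts at 9:14 AM + 106 min = 11:00 AM.
Lunch is bounded by the tutorial, so the latest it can start is 11:00 AM.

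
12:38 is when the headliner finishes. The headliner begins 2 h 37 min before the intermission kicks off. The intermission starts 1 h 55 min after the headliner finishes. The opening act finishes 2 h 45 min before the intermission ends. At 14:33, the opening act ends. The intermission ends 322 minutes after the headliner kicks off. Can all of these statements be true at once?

Yes

The intermission starts at 12:38 + 115 min = 14:33.
The headliner starts at 14:33 − 157 min = 11:56.
The intermission ends at 11:56 + 322 min = 17:18.
The opening act ends at 17:18 − 165 min = 14:33.
That matches the stated 14:33, so the schedule is consistent.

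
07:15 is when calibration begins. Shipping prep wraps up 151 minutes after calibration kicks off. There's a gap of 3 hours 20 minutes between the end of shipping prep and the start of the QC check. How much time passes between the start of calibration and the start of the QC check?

Shipping prep ends at 07:15 + 151 min = 09:46.
The QC check starts at 09:46 + 200 min = 13:06.
From 07:15 to 13:06 is 351 minutes.

351 minutes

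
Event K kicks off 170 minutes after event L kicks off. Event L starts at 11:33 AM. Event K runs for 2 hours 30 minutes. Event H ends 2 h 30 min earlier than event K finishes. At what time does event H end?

2:23 PM

Event K starts at 11:33 AM + 170 min = 2:23 PM.
Event K ends at 2:23 PM + 150 min = 4:53 PM.
Event H ends at 4:53 PM − 150 min = 2:23 PM.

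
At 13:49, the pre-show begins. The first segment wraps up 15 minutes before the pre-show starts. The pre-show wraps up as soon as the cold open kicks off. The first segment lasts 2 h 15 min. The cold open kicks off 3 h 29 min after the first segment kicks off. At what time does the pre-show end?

14:48

The first segment ends at 13:49 − 15 min = 13:34.
The first segment starts at 13:34 − 135 min = 11:19.
The cold open starts at 11:19 + 209 min = 14:48.
So the pre-show ends at 14:48.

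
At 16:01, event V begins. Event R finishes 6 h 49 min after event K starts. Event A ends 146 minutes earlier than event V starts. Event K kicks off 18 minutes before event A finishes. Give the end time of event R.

Event A ends at 16:01 − 146 min = 13:35.
Event K starts at 13:35 − 18 min = 13:17.
Event R ends at 13:17 + 409 min = 20:06.

20:06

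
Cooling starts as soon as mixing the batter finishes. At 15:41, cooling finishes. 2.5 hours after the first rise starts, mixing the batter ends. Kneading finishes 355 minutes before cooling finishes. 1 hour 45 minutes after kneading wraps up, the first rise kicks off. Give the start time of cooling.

Kneading ends at 15:41 − 355 min = 09:46.
The first rise starts at 09:46 + 105 min = 11:31.
Mixing the batter ends at 11:31 + 150 min = 14:01.
So cooling starts at 14:01.

14:01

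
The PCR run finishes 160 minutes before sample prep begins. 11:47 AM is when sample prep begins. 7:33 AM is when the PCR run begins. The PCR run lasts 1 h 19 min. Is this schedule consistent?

No

The PCR run ends at 11:47 AM − 160 min = 9:07 AM.
The PCR run starts at 9:07 AM − 79 min = 7:48 AM.
But the PCR run is also said to start at 7:33 AM — a 15-minute conflict.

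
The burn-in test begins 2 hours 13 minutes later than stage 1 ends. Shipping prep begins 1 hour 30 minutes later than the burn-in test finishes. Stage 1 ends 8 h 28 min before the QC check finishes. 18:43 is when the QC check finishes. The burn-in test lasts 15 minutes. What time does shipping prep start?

Stage 1 ends at 18:43 − 508 min = 10:15.
The burn-in test starts at 10:15 + 133 min = 12:28.
The burn-in test ends at 12:28 + 15 min = 12:43.
Shipping prep starts at 12:43 + 90 min = 14:13.

14:13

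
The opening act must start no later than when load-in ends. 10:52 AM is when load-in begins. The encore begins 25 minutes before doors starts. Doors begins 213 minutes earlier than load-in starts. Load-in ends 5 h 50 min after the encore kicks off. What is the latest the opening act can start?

12:44 PM

Doors starts at 10:52 AM − 213 min = 7:19 AM.
The encore starts at 7:19 AM − 25 min = 6:54 AM.
Load-in ends at 6:54 AM + 350 min = 12:44 PM.
The opening act is bounded by load-in, so the latest it can start is 12:44 PM.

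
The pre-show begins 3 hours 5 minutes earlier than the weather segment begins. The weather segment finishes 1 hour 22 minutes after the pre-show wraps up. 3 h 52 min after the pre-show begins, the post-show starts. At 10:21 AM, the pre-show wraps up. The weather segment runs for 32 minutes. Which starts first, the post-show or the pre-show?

The weather segment ends at 10:21 AM + 82 min = 11:43 AM.
The weather segment starts at 11:43 AM − 32 min = 11:11 AM.
The pre-show starts at 11:11 AM − 185 min = 8:06 AM.
The post-show starts at 8:06 AM + 232 min = 11:58 AM.
The post-show starts at 11:58 AM and the pre-show starts at 8:06 AM, so the pre-show is first.

the pre-show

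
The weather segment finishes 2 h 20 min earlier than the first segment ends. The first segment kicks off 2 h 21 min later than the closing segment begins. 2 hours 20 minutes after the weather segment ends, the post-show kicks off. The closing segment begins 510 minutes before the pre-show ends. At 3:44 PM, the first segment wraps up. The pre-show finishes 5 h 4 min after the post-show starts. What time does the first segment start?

The weather segment ends at 3:44 PM − 140 min = 1:24 PM.
The post-show starts at 1:24 PM + 140 min = 3:44 PM.
The pre-show ends at 3:44 PM + 304 min = 8:48 PM.
The closing segment starts at 8:48 PM − 510 min = 12:18 PM.
The first segment starts at 12:18 PM + 141 min = 2:39 PM.

2:39 PM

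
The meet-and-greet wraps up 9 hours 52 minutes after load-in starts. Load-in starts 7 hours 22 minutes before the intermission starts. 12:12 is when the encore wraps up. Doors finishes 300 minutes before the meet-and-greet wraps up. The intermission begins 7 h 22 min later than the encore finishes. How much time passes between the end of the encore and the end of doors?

The intermission starts at 12:12 + 442 min = 19:34.
Load-in starts at 19:34 − 442 min = 12:12.
The meet-and-greet ends at 12:12 + 592 min = 22:04.
Doors ends at 22:04 − 300 min = 17:04.
From 12:12 to 17:04 is 292 minutes.

292 minutes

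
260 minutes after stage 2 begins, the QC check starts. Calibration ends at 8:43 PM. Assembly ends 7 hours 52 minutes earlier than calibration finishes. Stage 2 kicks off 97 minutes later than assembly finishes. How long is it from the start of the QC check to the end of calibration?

115 minutes

Assembly ends at 8:43 PM − 472 min = 12:51 PM.
Stage 2 starts at 12:51 PM + 97 min = 2:28 PM.
The QC check starts at 2:28 PM + 260 min = 6:48 PM.
From 6:48 PM to 8:43 PM is 115 minutes.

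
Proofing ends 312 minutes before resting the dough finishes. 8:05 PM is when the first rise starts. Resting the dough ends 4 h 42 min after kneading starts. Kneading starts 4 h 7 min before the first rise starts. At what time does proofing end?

3:28 PM

Kneading starts at 8:05 PM − 247 min = 3:58 PM.
Resting the dough ends at 3:58 PM + 282 min = 8:40 PM.
Proofing ends at 8:40 PM − 312 min = 3:28 PM.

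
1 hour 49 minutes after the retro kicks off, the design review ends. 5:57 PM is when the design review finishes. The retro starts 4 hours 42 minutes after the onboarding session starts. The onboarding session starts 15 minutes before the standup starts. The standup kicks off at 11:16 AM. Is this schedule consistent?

No

The onboarding session starts at 11:16 AM − 15 min = 11:01 AM.
The retro starts at 11:01 AM + 282 min = 3:43 PM.
The design review ends at 3:43 PM + 109 min = 5:32 PM.
But the design review is also said to end at 5:57 PM — a 25-minute conflict.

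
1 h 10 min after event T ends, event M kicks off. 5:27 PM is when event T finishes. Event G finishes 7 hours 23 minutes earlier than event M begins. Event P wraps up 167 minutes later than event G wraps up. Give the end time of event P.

Event M starts at 5:27 PM + 70 min = 6:37 PM.
Event G ends at 6:37 PM − 443 min = 11:14 AM.
Event P ends at 11:14 AM + 167 min = 2:01 PM.

2:01 PM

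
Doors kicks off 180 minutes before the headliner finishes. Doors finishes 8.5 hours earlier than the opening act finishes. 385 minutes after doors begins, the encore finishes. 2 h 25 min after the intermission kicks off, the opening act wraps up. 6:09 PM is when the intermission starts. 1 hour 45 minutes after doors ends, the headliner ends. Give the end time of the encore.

The opening act ends at 6:09 PM + 145 min = 8:34 PM.
Doors ends at 8:34 PM − 510 min = 12:04 PM.
The headliner ends at 12:04 PM + 105 min = 1:49 PM.
Doors starts at 1:49 PM − 180 min = 10:49 AM.
The encore ends at 10:49 AM + 385 min = 5:14 PM.

5:14 PM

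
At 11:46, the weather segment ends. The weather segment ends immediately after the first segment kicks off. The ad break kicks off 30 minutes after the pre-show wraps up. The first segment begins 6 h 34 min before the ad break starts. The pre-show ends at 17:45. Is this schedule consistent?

The ad break starts at 17:45 + 30 min = 18:15.
The first segment starts at 18:15 − 394 min = 11:41.
So the weather segment ends at 11:41.
But the weather segment is also said to end at 11:46 — a 5-minute conflict.

No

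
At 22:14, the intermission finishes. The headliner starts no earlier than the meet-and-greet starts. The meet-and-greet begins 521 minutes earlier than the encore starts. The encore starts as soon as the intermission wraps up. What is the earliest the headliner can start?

The encore starts at 22:14.
The meet-and-greet starts at 22:14 − 521 min = 13:33.
The headliner is bounded by the meet-and-greet, so the earliest it can start is 13:33.

13:33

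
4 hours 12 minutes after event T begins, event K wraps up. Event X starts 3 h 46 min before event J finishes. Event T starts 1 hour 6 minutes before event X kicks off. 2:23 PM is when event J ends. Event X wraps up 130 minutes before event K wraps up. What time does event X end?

11:33 AM

Event X starts at 2:23 PM − 226 min = 10:37 AM.
Event T starts at 10:37 AM − 66 min = 9:31 AM.
Event K ends at 9:31 AM + 252 min = 1:43 PM.
Event X ends at 1:43 PM − 130 min = 11:33 AM.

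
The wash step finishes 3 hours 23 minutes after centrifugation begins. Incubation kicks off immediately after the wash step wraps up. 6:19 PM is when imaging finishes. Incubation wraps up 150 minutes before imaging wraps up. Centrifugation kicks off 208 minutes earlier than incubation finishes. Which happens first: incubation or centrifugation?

centrifugation

Incubation ends at 6:19 PM − 150 min = 3:49 PM.
Centrifugation starts at 3:49 PM − 208 min = 12:21 PM.
The wash step ends at 12:21 PM + 203 min = 3:44 PM.
So incubation starts at 3:44 PM.
Incubation starts at 3:44 PM and centrifugation starts at 12:21 PM, so centrifugation is first.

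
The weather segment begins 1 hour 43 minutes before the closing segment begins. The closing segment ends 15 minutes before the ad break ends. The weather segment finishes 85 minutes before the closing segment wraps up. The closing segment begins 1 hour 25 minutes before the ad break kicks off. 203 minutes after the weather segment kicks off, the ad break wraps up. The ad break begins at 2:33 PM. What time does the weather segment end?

1:08 PM

The closing segment starts at 2:33 PM − 85 min = 1:08 PM.
The weather segment starts at 1:08 PM − 103 min = 11:25 AM.
The ad break ends at 11:25 AM + 203 min = 2:48 PM.
The closing segment ends at 2:48 PM − 15 min = 2:33 PM.
The weather segment ends at 2:33 PM − 85 min = 1:08 PM.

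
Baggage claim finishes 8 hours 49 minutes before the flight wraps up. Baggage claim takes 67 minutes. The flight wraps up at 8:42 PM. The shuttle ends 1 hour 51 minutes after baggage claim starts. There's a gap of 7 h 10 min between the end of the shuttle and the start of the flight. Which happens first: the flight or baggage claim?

Baggage claim ends at 8:42 PM − 529 min = 11:53 AM.
Baggage claim starts at 11:53 AM − 67 min = 10:46 AM.
The shuttle ends at 10:46 AM + 111 min = 12:37 PM.
The flight starts at 12:37 PM + 430 min = 7:47 PM.
The flight starts at 7:47 PM and baggage claim starts at 10:46 AM, so baggage claim is first.

baggage claim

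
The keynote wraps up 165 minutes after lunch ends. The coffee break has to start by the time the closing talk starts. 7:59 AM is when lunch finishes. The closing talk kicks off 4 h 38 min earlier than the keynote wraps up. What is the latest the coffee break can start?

The keynote ends at 7:59 AM + 165 min = 10:44 AM.
The closing talk starts at 10:44 AM − 278 min = 6:06 AM.
The coffee break is bounded by the closing talk, so the latest it can start is 6:06 AM.

6:06 AM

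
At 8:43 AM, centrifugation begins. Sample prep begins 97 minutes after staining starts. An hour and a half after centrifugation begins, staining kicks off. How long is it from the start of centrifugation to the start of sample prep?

Staining starts at 8:43 AM + 90 min = 10:13 AM.
Sample prep starts at 10:13 AM + 97 min = 11:50 AM.
From 8:43 AM to 11:50 AM is 3 hours 7 minutes.

3 hours 7 minutes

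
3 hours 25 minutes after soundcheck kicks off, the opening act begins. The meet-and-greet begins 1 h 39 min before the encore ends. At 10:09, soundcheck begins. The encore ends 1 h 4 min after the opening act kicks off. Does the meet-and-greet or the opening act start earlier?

the meet-and-greet

The opening act starts at 10:09 + 205 min = 13:34.
The encore ends at 13:34 + 64 min = 14:38.
The meet-and-greet starts at 14:38 − 99 min = 12:59.
The meet-and-greet starts at 12:59 and the opening act starts at 13:34, so the meet-and-greet is first.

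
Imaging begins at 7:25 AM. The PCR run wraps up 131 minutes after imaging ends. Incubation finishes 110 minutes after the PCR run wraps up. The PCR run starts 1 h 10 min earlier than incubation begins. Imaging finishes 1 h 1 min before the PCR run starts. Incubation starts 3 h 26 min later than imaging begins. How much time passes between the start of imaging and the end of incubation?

5 hours 16 minutes

Incubation starts at 7:25 AM + 206 min = 10:51 AM.
The PCR run starts at 10:51 AM − 70 min = 9:41 AM.
Imaging ends at 9:41 AM − 61 min = 8:40 AM.
The PCR run ends at 8:40 AM + 131 min = 10:51 AM.
Incubation ends at 10:51 AM + 110 min = 12:41 PM.
From 7:25 AM to 12:41 PM is 5 hours 16 minutes.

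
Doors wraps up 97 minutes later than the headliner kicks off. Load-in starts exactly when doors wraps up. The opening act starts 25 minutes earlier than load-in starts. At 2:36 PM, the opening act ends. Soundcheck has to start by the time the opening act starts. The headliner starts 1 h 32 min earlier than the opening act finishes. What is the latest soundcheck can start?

The headliner starts at 2:36 PM − 92 min = 1:04 PM.
Doors ends at 1:04 PM + 97 min = 2:41 PM.
So load-in starts at 2:41 PM.
The opening act starts at 2:41 PM − 25 min = 2:16 PM.
Soundcheck is bounded by the opening act, so the latest it can start is 2:16 PM.

2:16 PM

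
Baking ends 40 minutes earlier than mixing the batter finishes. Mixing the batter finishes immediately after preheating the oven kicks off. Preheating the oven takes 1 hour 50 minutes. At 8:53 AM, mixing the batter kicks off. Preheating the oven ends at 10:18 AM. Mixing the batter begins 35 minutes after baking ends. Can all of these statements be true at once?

Preheating the oven starts at 10:18 AM − 110 min = 8:28 AM.
So mixing the batter ends at 8:28 AM.
Baking ends at 8:28 AM − 40 min = 7:48 AM.
Mixing the batter starts at 7:48 AM + 35 min = 8:23 AM.
But mixing the batter is also said to start at 8:53 AM — a 30-minute conflict.

No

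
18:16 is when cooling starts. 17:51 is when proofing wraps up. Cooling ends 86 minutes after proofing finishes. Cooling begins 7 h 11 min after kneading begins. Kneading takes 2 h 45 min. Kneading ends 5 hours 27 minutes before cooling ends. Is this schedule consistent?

Yes

Cooling ends at 17:51 + 86 min = 19:17.
Kneading ends at 19:17 − 327 min = 13:50.
Kneading starts at 13:50 − 165 min = 11:05.
Cooling starts at 11:05 + 431 min = 18:16.
That matches the stated 18:16, so the schedule is consistent.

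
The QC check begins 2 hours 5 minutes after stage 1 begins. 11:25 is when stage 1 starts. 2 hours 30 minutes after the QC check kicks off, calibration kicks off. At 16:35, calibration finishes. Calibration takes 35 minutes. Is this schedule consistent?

Yes

The QC check starts at 11:25 + 125 min = 13:30.
Calibration starts at 13:30 + 150 min = 16:00.
Calibration ends at 16:00 + 35 min = 16:35.
That matches the stated 16:35, so the schedule is consistent.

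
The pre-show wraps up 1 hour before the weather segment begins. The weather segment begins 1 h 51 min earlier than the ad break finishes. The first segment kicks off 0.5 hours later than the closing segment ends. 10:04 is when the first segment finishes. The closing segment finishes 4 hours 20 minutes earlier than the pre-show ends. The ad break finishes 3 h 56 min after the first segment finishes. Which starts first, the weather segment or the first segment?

The ad break ends at 10:04 + 236 min = 14:00.
The weather segment starts at 14:00 − 111 min = 12:09.
The pre-show ends at 12:09 − 60 min = 11:09.
The closing segment ends at 11:09 − 260 min = 06:49.
The first segment starts at 06:49 + 30 min = 07:19.
The weather segment starts at 12:09 and the first segment starts at 07:19, so the first segment is first.

the first segment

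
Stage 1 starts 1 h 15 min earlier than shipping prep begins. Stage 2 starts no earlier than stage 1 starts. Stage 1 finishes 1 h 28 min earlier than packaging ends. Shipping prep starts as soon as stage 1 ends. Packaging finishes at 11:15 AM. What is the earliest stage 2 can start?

8:32 AM

Stage 1 ends at 11:15 AM − 88 min = 9:47 AM.
So shipping prep starts at 9:47 AM.
Stage 1 starts at 9:47 AM − 75 min = 8:32 AM.
Stage 2 is bounded by stage 1, so the earliest it can start is 8:32 AM.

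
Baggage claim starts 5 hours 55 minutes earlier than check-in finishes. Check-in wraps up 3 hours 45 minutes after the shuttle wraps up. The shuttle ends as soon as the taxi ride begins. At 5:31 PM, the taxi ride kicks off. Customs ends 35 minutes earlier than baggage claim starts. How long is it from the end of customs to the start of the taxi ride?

The shuttle ends at 5:31 PM.
Check-in ends at 5:31 PM + 225 min = 9:16 PM.
Baggage claim starts at 9:16 PM − 355 min = 3:21 PM.
Customs ends at 3:21 PM − 35 min = 2:46 PM.
From 2:46 PM to 5:31 PM is 2 h 45 min.

2 h 45 min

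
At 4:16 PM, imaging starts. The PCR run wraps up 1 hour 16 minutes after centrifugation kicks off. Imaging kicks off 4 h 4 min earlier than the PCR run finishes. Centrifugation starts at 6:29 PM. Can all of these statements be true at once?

The PCR run ends at 6:29 PM + 76 min = 7:45 PM.
Imaging starts at 7:45 PM − 244 min = 3:41 PM.
But imaging is also said to start at 4:16 PM — a 35-minute conflict.

No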